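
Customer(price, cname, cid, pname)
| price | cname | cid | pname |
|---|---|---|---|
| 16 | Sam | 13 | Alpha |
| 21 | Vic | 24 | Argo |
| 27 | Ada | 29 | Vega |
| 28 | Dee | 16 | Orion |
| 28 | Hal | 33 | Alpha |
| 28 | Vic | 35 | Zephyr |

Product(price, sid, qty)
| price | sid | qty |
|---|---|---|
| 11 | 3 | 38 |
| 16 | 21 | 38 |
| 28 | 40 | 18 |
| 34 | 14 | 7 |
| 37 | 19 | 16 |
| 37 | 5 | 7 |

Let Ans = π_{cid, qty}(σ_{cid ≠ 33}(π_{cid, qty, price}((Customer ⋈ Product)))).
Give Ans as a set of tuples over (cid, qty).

{(13, 38), (16, 18), (35, 18)}

Customer ⋈ Product (natural join on price): {(16, Sam, 13, Alpha, 21, 38), (28, Dee, 16, Orion, 40, 18), (28, Hal, 33, Alpha, 40, 18), (28, Vic, 35, Zephyr, 40, 18)}
π[cid, qty, price]: project onto (cid, qty, price) → {(13, 38, 16), (16, 18, 28), (33, 18, 28), (35, 18, 28)}
σ[cid ≠ 33]: keep tuples satisfying cid ≠ 33 → {(13, 38, 16), (16, 18, 28), (35, 18, 28)}
π[cid, qty]: project onto (cid, qty) → {(13, 38), (16, 18), (35, 18)}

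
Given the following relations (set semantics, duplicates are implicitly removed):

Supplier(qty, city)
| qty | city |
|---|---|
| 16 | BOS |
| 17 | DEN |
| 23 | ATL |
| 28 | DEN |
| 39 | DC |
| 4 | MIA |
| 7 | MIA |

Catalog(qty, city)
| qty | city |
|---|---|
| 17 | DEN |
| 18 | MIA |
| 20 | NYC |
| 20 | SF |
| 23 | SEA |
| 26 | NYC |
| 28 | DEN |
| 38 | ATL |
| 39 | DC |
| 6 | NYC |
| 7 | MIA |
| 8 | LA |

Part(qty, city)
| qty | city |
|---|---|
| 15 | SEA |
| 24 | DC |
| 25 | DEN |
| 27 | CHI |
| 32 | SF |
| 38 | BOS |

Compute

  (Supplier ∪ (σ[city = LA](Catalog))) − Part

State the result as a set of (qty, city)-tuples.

Selection city = LA: {(8, LA)}
Taking the union: {(16, BOS), (17, DEN), (23, ATL), (28, DEN), (39, DC), (4, MIA), (7, MIA), (8, LA)}
Taking the difference: {(16, BOS), (17, DEN), (23, ATL), (28, DEN), (39, DC), (4, MIA), (7, MIA), (8, LA)}

{(16, BOS), (17, DEN), (23, ATL), (28, DEN), (39, DC), (4, MIA), (7, MIA), (8, LA)}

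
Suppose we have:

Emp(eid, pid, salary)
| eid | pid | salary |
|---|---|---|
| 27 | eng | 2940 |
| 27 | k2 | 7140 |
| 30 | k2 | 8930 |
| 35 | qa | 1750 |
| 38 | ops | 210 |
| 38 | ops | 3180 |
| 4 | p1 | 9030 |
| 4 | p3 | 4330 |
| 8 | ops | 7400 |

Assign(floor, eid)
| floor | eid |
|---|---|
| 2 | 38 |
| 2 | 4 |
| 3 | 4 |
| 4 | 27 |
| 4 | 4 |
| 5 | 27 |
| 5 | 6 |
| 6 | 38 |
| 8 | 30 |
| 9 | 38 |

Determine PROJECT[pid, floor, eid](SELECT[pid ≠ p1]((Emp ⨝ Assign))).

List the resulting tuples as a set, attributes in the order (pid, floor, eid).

{(eng, 4, 27), (eng, 5, 27), (k2, 4, 27), (k2, 5, 27), (k2, 8, 30), (ops, 2, 38), (ops, 6, 38), (ops, 9, 38), (p3, 2, 4), (p3, 3, 4), (p3, 4, 4)}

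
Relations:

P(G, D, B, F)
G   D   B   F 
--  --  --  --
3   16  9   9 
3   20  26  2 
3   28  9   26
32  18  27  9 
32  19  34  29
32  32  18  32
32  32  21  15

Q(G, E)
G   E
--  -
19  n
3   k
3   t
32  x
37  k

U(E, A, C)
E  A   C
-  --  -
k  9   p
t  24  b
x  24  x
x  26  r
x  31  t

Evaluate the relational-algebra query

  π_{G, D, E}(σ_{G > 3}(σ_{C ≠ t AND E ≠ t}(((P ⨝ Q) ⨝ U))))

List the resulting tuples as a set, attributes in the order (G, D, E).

Natural join on G: {(3, 16, 9, 9, k), (3, 16, 9, 9, t), (3, 20, 26, 2, k), (3, 20, 26, 2, t), (3, 28, 9, 26, k), (3, 28, 9, 26, t), (32, 18, 27, 9, x), (32, 19, 34, 29, x), (32, 32, 18, 32, x), (32, 32, 21, 15, x)}
Natural join on E: {(3, 16, 9, 9, k, 9, p), (3, 16, 9, 9, t, 24, b), (3, 20, 26, 2, k, 9, p), (3, 20, 26, 2, t, 24, b), (3, 28, 9, 26, k, 9, p), (3, 28, 9, 26, t, 24, b), (32, 18, 27, 9, x, 24, x), (32, 18, 27, 9, x, 26, r), (32, 18, 27, 9, x, 31, t), (32, 19, 34, 29, x, 24, x), (32, 19, 34, 29, x, 26, r), (32, 19, 34, 29, x, 31, t), (32, 32, 18, 32, x, 24, x), (32, 32, 18, 32, x, 26, r), (32, 32, 18, 32, x, 31, t), (32, 32, 21, 15, x, 24, x), (32, 32, 21, 15, x, 26, r), (32, 32, 21, 15, x, 31, t)}
Apply σ_{C ≠ t AND E ≠ t}; surviving tuples: {(3, 16, 9, 9, k, 9, p), (3, 20, 26, 2, k, 9, p), (3, 28, 9, 26, k, 9, p), (32, 18, 27, 9, x, 24, x), (32, 18, 27, 9, x, 26, r), (32, 19, 34, 29, x, 24, x), (32, 19, 34, 29, x, 26, r), (32, 32, 18, 32, x, 24, x), (32, 32, 18, 32, x, 26, r), (32, 32, 21, 15, x, 24, x), (32, 32, 21, 15, x, 26, r)}
Apply σ_{G > 3}; surviving tuples: {(32, 18, 27, 9, x, 24, x), (32, 18, 27, 9, x, 26, r), (32, 19, 34, 29, x, 24, x), (32, 19, 34, 29, x, 26, r), (32, 32, 18, 32, x, 24, x), (32, 32, 18, 32, x, 26, r), (32, 32, 21, 15, x, 24, x), (32, 32, 21, 15, x, 26, r)}
π[G, D, E]: project onto (G, D, E) (5 duplicate(s) eliminated) → {(32, 18, x), (32, 19, x), (32, 32, x)}

{(32, 18, x), (32, 19, x), (32, 32, x)}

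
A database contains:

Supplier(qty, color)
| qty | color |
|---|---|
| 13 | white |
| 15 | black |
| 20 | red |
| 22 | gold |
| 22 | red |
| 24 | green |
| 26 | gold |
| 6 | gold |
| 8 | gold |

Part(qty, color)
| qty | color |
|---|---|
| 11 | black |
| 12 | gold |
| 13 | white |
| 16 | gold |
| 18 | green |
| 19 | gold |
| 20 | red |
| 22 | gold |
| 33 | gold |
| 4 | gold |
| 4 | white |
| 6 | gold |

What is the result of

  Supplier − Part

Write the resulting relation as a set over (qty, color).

{(15, black), (22, red), (24, green), (26, gold), (8, gold)}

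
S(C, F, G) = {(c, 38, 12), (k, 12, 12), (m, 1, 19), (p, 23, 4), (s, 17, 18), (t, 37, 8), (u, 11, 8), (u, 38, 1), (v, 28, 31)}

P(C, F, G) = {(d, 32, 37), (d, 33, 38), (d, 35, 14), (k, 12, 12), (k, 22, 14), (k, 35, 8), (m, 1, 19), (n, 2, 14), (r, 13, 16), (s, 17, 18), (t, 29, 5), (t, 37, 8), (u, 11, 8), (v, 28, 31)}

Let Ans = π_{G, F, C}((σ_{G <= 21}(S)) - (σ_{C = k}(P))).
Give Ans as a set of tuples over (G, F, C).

Filtering on G <= 21 leaves {(c, 38, 12), (k, 12, 12), (m, 1, 19), (p, 23, 4), (s, 17, 18), (t, 37, 8), (u, 11, 8), (u, 38, 1)}.
Filtering on C = k leaves {(k, 12, 12), (k, 22, 14), (k, 35, 8)}.
Taking the difference: {(c, 38, 12), (m, 1, 19), (p, 23, 4), (s, 17, 18), (t, 37, 8), (u, 11, 8), (u, 38, 1)}
Projecting to G, F, C: {(1, 38, u), (12, 38, c), (18, 17, s), (19, 1, m), (4, 23, p), (8, 11, u), (8, 37, t)}

{(1, 38, u), (12, 38, c), (18, 17, s), (19, 1, m), (4, 23, p), (8, 11, u), (8, 37, t)}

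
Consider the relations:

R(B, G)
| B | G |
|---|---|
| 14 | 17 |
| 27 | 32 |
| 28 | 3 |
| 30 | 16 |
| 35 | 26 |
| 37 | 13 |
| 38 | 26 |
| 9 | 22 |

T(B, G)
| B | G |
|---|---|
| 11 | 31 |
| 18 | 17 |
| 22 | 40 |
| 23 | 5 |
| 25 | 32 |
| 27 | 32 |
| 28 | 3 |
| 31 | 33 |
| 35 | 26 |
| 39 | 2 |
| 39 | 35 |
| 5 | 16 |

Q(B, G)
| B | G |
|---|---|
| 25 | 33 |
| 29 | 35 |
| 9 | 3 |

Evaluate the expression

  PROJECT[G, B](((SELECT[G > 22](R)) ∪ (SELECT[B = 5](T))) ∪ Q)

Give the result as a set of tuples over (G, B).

Selection G > 22: {(27, 32), (35, 26), (38, 26)}
Selection B = 5: {(5, 16)}
Set union of the two operands is {(27, 32), (35, 26), (38, 26), (5, 16)}.
Set union of the two operands is {(25, 33), (27, 32), (29, 35), (35, 26), (38, 26), (5, 16), (9, 3)}.
π_{G, B} gives {(16, 5), (26, 35), (26, 38), (3, 9), (32, 27), (33, 25), (35, 29)}.

{(16, 5), (26, 35), (26, 38), (3, 9), (32, 27), (33, 25), (35, 29)}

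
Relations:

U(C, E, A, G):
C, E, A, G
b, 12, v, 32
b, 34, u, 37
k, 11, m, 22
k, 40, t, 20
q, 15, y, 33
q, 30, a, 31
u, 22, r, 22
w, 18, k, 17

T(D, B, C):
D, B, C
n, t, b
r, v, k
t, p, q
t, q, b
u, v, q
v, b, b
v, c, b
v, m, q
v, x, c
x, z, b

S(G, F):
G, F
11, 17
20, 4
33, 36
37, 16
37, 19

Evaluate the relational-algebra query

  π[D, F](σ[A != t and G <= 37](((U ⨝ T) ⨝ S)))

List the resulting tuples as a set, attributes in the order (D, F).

{(n, 16), (n, 19), (t, 16), (t, 19), (t, 36), (u, 36), (v, 16), (v, 19), (v, 36), (x, 16), (x, 19)}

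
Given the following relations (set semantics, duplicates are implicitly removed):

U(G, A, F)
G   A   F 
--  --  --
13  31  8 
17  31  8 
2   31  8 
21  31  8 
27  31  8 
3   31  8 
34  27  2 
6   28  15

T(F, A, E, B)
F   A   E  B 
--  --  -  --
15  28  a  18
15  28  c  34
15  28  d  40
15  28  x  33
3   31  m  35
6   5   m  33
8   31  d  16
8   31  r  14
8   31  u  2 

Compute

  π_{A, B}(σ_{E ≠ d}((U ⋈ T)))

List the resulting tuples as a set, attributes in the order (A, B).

{(28, 18), (28, 33), (28, 34), (31, 14), (31, 2)}

U ⋈ T (natural join on A, F): {(13, 31, 8, d, 16), (13, 31, 8, r, 14), (13, 31, 8, u, 2), (17, 31, 8, d, 16), (17, 31, 8, r, 14), (17, 31, 8, u, 2), (2, 31, 8, d, 16), (2, 31, 8, r, 14), (2, 31, 8, u, 2), (21, 31, 8, d, 16), (21, 31, 8, r, 14), (21, 31, 8, u, 2), (27, 31, 8, d, 16), (27, 31, 8, r, 14), (27, 31, 8, u, 2), (3, 31, 8, d, 16), (3, 31, 8, r, 14), (3, 31, 8, u, 2), (6, 28, 15, a, 18), (6, 28, 15, c, 34), (6, 28, 15, d, 40), (6, 28, 15, x, 33)}
Filtering on E ≠ d leaves {(13, 31, 8, r, 14), (13, 31, 8, u, 2), (17, 31, 8, r, 14), (17, 31, 8, u, 2), (2, 31, 8, r, 14), (2, 31, 8, u, 2), (21, 31, 8, r, 14), (21, 31, 8, u, 2), (27, 31, 8, r, 14), (27, 31, 8, u, 2), (3, 31, 8, r, 14), (3, 31, 8, u, 2), (6, 28, 15, a, 18), (6, 28, 15, c, 34), (6, 28, 15, x, 33)}.
Projecting to A, B (10 duplicate(s) eliminated): {(28, 18), (28, 33), (28, 34), (31, 14), (31, 2)}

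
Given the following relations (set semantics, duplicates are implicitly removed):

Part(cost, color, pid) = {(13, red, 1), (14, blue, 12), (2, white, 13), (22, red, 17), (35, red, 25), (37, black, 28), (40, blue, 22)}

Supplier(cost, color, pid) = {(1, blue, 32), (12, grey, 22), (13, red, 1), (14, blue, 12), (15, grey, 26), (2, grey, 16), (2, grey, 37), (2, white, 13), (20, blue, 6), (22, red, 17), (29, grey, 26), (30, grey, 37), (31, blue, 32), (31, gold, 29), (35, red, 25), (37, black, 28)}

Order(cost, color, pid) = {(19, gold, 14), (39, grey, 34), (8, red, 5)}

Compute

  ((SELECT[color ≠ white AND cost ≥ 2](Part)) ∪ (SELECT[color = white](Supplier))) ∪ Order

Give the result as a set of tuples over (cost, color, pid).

{(13, red, 1), (14, blue, 12), (19, gold, 14), (2, white, 13), (22, red, 17), (35, red, 25), (37, black, 28), (39, grey, 34), (40, blue, 22), (8, red, 5)}

Filtering on color ≠ white AND cost ≥ 2 leaves {(13, red, 1), (14, blue, 12), (22, red, 17), (35, red, 25), (37, black, 28), (40, blue, 22)}.
Filtering on color = white leaves {(2, white, 13)}.
Set union of the two operands is {(13, red, 1), (14, blue, 12), (2, white, 13), (22, red, 17), (35, red, 25), (37, black, 28), (40, blue, 22)}.
Set union of the two operands is {(13, red, 1), (14, blue, 12), (19, gold, 14), (2, white, 13), (22, red, 17), (35, red, 25), (37, black, 28), (39, grey, 34), (40, blue, 22), (8, red, 5)}.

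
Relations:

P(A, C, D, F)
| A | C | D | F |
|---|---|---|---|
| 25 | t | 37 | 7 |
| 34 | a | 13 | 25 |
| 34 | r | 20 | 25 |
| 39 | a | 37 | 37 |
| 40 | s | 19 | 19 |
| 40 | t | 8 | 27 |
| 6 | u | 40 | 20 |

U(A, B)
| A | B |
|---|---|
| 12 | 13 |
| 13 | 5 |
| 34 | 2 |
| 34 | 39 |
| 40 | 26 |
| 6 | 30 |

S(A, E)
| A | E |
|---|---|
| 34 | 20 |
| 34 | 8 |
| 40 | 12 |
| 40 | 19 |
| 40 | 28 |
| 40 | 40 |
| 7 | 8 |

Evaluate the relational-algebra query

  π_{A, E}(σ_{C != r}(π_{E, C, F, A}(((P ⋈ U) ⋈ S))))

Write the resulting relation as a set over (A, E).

P ⋈ U (natural join on A): {(34, a, 13, 25, 2), (34, a, 13, 25, 39), (34, r, 20, 25, 2), (34, r, 20, 25, 39), (40, s, 19, 19, 26), (40, t, 8, 27, 26), (6, u, 40, 20, 30)}
(P ⋈ U) ⋈ S (natural join on A): {(34, a, 13, 25, 2, 20), (34, a, 13, 25, 2, 8), (34, a, 13, 25, 39, 20), (34, a, 13, 25, 39, 8), (34, r, 20, 25, 2, 20), (34, r, 20, 25, 2, 8), (34, r, 20, 25, 39, 20), (34, r, 20, 25, 39, 8), (40, s, 19, 19, 26, 12), (40, s, 19, 19, 26, 19), (40, s, 19, 19, 26, 28), (40, s, 19, 19, 26, 40), (40, t, 8, 27, 26, 12), (40, t, 8, 27, 26, 19), (40, t, 8, 27, 26, 28), (40, t, 8, 27, 26, 40)}
Keep only column(s) E, C, F, A (4 duplicate(s) eliminated): {(12, s, 19, 40), (12, t, 27, 40), (19, s, 19, 40), (19, t, 27, 40), (20, a, 25, 34), (20, r, 25, 34), (28, s, 19, 40), (28, t, 27, 40), (40, s, 19, 40), (40, t, 27, 40), (8, a, 25, 34), (8, r, 25, 34)}
Selection C != r: {(12, s, 19, 40), (12, t, 27, 40), (19, s, 19, 40), (19, t, 27, 40), (20, a, 25, 34), (28, s, 19, 40), (28, t, 27, 40), (40, s, 19, 40), (40, t, 27, 40), (8, a, 25, 34)}
Keep only column(s) A, E (4 duplicate(s) eliminated): {(34, 20), (34, 8), (40, 12), (40, 19), (40, 28), (40, 40)}

{(34, 20), (34, 8), (40, 12), (40, 19), (40, 28), (40, 40)}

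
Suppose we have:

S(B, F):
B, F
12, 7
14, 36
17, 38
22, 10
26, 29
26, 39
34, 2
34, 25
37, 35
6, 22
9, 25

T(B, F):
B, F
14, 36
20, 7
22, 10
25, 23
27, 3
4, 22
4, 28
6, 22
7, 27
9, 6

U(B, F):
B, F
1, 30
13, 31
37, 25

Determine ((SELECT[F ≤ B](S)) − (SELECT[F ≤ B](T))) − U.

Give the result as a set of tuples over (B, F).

{(12, 7), (34, 2), (34, 25), (37, 35)}

Selection F ≤ B: {(12, 7), (22, 10), (34, 2), (34, 25), (37, 35)}
Selection F ≤ B: {(20, 7), (22, 10), (25, 23), (27, 3), (9, 6)}
Taking the difference: {(12, 7), (34, 2), (34, 25), (37, 35)}
Taking the difference: {(12, 7), (34, 2), (34, 25), (37, 35)}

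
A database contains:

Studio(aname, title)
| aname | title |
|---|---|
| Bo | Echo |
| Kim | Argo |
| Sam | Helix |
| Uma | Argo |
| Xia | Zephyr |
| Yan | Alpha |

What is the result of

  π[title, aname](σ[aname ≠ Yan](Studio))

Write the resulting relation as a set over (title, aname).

{(Argo, Kim), (Argo, Uma), (Echo, Bo), (Helix, Sam), (Zephyr, Xia)}

Apply σ_{aname ≠ Yan}; surviving tuples: {(Bo, Echo), (Kim, Argo), (Sam, Helix), (Uma, Argo), (Xia, Zephyr)}
Projecting to title, aname: {(Argo, Kim), (Argo, Uma), (Echo, Bo), (Helix, Sam), (Zephyr, Xia)}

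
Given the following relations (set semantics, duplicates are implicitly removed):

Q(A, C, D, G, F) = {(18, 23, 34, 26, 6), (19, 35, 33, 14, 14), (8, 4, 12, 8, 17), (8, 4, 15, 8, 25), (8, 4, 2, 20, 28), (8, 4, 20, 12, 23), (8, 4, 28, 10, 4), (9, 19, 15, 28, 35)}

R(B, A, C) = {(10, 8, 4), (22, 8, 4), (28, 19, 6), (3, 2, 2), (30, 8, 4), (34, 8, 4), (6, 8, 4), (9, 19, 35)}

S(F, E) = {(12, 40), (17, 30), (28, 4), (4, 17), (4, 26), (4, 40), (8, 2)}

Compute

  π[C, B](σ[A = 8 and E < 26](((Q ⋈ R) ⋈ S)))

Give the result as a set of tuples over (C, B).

Joining Q and R on A, C yields {(19, 35, 33, 14, 14, 9), (8, 4, 12, 8, 17, 10), (8, 4, 12, 8, 17, 22), (8, 4, 12, 8, 17, 30), (8, 4, 12, 8, 17, 34), (8, 4, 12, 8, 17, 6), (8, 4, 15, 8, 25, 10), (8, 4, 15, 8, 25, 22), (8, 4, 15, 8, 25, 30), (8, 4, 15, 8, 25, 34), (8, 4, 15, 8, 25, 6), (8, 4, 2, 20, 28, 10), (8, 4, 2, 20, 28, 22), (8, 4, 2, 20, 28, 30), (8, 4, 2, 20, 28, 34), (8, 4, 2, 20, 28, 6), (8, 4, 20, 12, 23, 10), (8, 4, 20, 12, 23, 22), (8, 4, 20, 12, 23, 30), (8, 4, 20, 12, 23, 34), (8, 4, 20, 12, 23, 6), (8, 4, 28, 10, 4, 10), (8, 4, 28, 10, 4, 22), (8, 4, 28, 10, 4, 30), (8, 4, 28, 10, 4, 34), (8, 4, 28, 10, 4, 6)}.
Joining (Q ⋈ R) and S on F yields {(8, 4, 12, 8, 17, 10, 30), (8, 4, 12, 8, 17, 22, 30), (8, 4, 12, 8, 17, 30, 30), (8, 4, 12, 8, 17, 34, 30), (8, 4, 12, 8, 17, 6, 30), (8, 4, 2, 20, 28, 10, 4), (8, 4, 2, 20, 28, 22, 4), (8, 4, 2, 20, 28, 30, 4), (8, 4, 2, 20, 28, 34, 4), (8, 4, 2, 20, 28, 6, 4), (8, 4, 28, 10, 4, 10, 17), (8, 4, 28, 10, 4, 10, 26), (8, 4, 28, 10, 4, 10, 40), (8, 4, 28, 10, 4, 22, 17), (8, 4, 28, 10, 4, 22, 26), (8, 4, 28, 10, 4, 22, 40), (8, 4, 28, 10, 4, 30, 17), (8, 4, 28, 10, 4, 30, 26), (8, 4, 28, 10, 4, 30, 40), (8, 4, 28, 10, 4, 34, 17), (8, 4, 28, 10, 4, 34, 26), (8, 4, 28, 10, 4, 34, 40), (8, 4, 28, 10, 4, 6, 17), (8, 4, 28, 10, 4, 6, 26), (8, 4, 28, 10, 4, 6, 40)}.
σ[A = 8 and E < 26]: keep tuples satisfying A = 8 and E < 26 → {(8, 4, 2, 20, 28, 10, 4), (8, 4, 2, 20, 28, 22, 4), (8, 4, 2, 20, 28, 30, 4), (8, 4, 2, 20, 28, 34, 4), (8, 4, 2, 20, 28, 6, 4), (8, 4, 28, 10, 4, 10, 17), (8, 4, 28, 10, 4, 22, 17), (8, 4, 28, 10, 4, 30, 17), (8, 4, 28, 10, 4, 34, 17), (8, 4, 28, 10, 4, 6, 17)}
π_{C, B} gives {(4, 10), (4, 22), (4, 30), (4, 34), (4, 6)} (5 duplicate(s) eliminated).

{(4, 10), (4, 22), (4, 30), (4, 34), (4, 6)}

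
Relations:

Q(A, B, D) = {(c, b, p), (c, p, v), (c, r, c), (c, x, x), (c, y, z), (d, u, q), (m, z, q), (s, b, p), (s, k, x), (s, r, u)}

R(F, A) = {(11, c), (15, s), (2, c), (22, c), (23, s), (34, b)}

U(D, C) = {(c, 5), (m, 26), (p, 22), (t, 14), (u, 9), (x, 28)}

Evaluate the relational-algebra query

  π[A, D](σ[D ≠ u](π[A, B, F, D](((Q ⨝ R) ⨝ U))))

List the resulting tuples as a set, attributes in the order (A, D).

Natural join on A: {(c, b, p, 11), (c, b, p, 2), (c, b, p, 22), (c, p, v, 11), (c, p, v, 2), (c, p, v, 22), (c, r, c, 11), (c, r, c, 2), (c, r, c, 22), (c, x, x, 11), (c, x, x, 2), (c, x, x, 22), (c, y, z, 11), (c, y, z, 2), (c, y, z, 22), (s, b, p, 15), (s, b, p, 23), (s, k, x, 15), (s, k, x, 23), (s, r, u, 15), (s, r, u, 23)}
Natural join on D: {(c, b, p, 11, 22), (c, b, p, 2, 22), (c, b, p, 22, 22), (c, r, c, 11, 5), (c, r, c, 2, 5), (c, r, c, 22, 5), (c, x, x, 11, 28), (c, x, x, 2, 28), (c, x, x, 22, 28), (s, b, p, 15, 22), (s, b, p, 23, 22), (s, k, x, 15, 28), (s, k, x, 23, 28), (s, r, u, 15, 9), (s, r, u, 23, 9)}
Projecting to A, B, F, D: {(c, b, 11, p), (c, b, 2, p), (c, b, 22, p), (c, r, 11, c), (c, r, 2, c), (c, r, 22, c), (c, x, 11, x), (c, x, 2, x), (c, x, 22, x), (s, b, 15, p), (s, b, 23, p), (s, k, 15, x), (s, k, 23, x), (s, r, 15, u), (s, r, 23, u)}
Apply σ_{D ≠ u}; surviving tuples: {(c, b, 11, p), (c, b, 2, p), (c, b, 22, p), (c, r, 11, c), (c, r, 2, c), (c, r, 22, c), (c, x, 11, x), (c, x, 2, x), (c, x, 22, x), (s, b, 15, p), (s, b, 23, p), (s, k, 15, x), (s, k, 23, x)}
Projecting to A, D (8 duplicate(s) eliminated): {(c, c), (c, p), (c, x), (s, p), (s, x)}

{(c, c), (c, p), (c, x), (s, p), (s, x)}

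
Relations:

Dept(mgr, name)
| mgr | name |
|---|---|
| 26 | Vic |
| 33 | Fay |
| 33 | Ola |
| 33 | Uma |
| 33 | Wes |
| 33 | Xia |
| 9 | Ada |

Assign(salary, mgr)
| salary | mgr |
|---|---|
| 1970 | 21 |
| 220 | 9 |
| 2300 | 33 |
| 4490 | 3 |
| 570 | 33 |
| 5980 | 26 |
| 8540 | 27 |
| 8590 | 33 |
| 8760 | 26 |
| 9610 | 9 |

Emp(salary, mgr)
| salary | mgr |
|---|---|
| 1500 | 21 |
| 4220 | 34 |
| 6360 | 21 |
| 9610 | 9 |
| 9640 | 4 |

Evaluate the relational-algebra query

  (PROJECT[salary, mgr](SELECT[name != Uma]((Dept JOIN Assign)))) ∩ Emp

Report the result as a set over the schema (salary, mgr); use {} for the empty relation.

Natural join on mgr: {(26, Vic, 5980), (26, Vic, 8760), (33, Fay, 2300), (33, Fay, 570), (33, Fay, 8590), (33, Ola, 2300), (33, Ola, 570), (33, Ola, 8590), (33, Uma, 2300), (33, Uma, 570), (33, Uma, 8590), (33, Wes, 2300), (33, Wes, 570), (33, Wes, 8590), (33, Xia, 2300), (33, Xia, 570), (33, Xia, 8590), (9, Ada, 220), (9, Ada, 9610)}
Apply σ_{name != Uma}; surviving tuples: {(26, Vic, 5980), (26, Vic, 8760), (33, Fay, 2300), (33, Fay, 570), (33, Fay, 8590), (33, Ola, 2300), (33, Ola, 570), (33, Ola, 8590), (33, Wes, 2300), (33, Wes, 570), (33, Wes, 8590), (33, Xia, 2300), (33, Xia, 570), (33, Xia, 8590), (9, Ada, 220), (9, Ada, 9610)}
Keep only column(s) salary, mgr (9 duplicate(s) eliminated): {(220, 9), (2300, 33), (570, 33), (5980, 26), (8590, 33), (8760, 26), (9610, 9)}
Set intersection of the two operands is {(9610, 9)}.

{(9610, 9)}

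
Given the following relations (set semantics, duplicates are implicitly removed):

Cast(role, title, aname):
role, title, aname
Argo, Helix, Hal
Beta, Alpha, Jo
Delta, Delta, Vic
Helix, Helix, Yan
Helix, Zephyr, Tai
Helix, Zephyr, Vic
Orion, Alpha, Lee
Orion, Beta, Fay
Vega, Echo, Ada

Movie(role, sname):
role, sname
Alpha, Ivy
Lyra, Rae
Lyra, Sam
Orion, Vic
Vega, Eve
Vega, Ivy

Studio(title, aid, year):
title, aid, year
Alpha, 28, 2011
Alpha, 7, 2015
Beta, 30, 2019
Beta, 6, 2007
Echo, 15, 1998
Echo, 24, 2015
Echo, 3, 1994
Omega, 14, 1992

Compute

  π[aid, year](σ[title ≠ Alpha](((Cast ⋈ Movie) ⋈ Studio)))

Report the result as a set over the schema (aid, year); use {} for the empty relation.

Natural join on role: {(Orion, Alpha, Lee, Vic), (Orion, Beta, Fay, Vic), (Vega, Echo, Ada, Eve), (Vega, Echo, Ada, Ivy)}
Natural join on title: {(Orion, Alpha, Lee, Vic, 28, 2011), (Orion, Alpha, Lee, Vic, 7, 2015), (Orion, Beta, Fay, Vic, 30, 2019), (Orion, Beta, Fay, Vic, 6, 2007), (Vega, Echo, Ada, Eve, 15, 1998), (Vega, Echo, Ada, Eve, 24, 2015), (Vega, Echo, Ada, Eve, 3, 1994), (Vega, Echo, Ada, Ivy, 15, 1998), (Vega, Echo, Ada, Ivy, 24, 2015), (Vega, Echo, Ada, Ivy, 3, 1994)}
σ[title ≠ Alpha]: keep tuples satisfying title ≠ Alpha → {(Orion, Beta, Fay, Vic, 30, 2019), (Orion, Beta, Fay, Vic, 6, 2007), (Vega, Echo, Ada, Eve, 15, 1998), (Vega, Echo, Ada, Eve, 24, 2015), (Vega, Echo, Ada, Eve, 3, 1994), (Vega, Echo, Ada, Ivy, 15, 1998), (Vega, Echo, Ada, Ivy, 24, 2015), (Vega, Echo, Ada, Ivy, 3, 1994)}
π[aid, year]: project onto (aid, year) (3 duplicate(s) eliminated) → {(15, 1998), (24, 2015), (3, 1994), (30, 2019), (6, 2007)}

{(15, 1998), (24, 2015), (3, 1994), (30, 2019), (6, 2007)}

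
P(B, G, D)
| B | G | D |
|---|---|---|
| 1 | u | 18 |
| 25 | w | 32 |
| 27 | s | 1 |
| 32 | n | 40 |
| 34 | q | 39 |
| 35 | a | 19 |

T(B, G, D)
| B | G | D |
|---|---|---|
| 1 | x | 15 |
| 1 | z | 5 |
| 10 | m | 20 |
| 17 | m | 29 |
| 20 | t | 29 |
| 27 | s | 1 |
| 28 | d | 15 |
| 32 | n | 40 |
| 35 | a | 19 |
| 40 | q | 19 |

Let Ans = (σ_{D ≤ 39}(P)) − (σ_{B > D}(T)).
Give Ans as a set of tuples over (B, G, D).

{(1, u, 18), (25, w, 32), (34, q, 39)}

σ[D ≤ 39]: keep tuples satisfying D ≤ 39 → {(1, u, 18), (25, w, 32), (27, s, 1), (34, q, 39), (35, a, 19)}
σ[B > D]: keep tuples satisfying B > D → {(27, s, 1), (28, d, 15), (35, a, 19), (40, q, 19)}
Taking the difference: {(1, u, 18), (25, w, 32), (34, q, 39)}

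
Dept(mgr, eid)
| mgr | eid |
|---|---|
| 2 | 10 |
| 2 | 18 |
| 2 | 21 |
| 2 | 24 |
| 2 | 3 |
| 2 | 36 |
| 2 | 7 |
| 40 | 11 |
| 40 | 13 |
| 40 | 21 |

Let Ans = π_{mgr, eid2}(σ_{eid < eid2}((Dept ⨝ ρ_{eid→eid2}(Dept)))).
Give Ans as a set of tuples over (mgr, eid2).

{(2, 10), (2, 18), (2, 21), (2, 24), (2, 36), (2, 7), (40, 13), (40, 21)}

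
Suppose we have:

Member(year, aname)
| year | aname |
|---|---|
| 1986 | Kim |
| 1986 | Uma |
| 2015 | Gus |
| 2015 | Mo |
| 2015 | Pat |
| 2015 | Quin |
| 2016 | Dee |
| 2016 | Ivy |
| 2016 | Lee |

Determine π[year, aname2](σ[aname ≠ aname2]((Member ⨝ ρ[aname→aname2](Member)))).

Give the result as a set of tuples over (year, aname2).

{(1986, Kim), (1986, Uma), (2015, Gus), (2015, Mo), (2015, Pat), (2015, Quin), (2016, Dee), (2016, Ivy), (2016, Lee)}

ρ[aname→aname2]: schema becomes (year, aname2); tuples unchanged.
Joining Member and ρ[aname→aname2](Member) on year yields {(1986, Kim, Kim), (1986, Kim, Uma), (1986, Uma, Kim), (1986, Uma, Uma), (2015, Gus, Gus), (2015, Gus, Mo), (2015, Gus, Pat), (2015, Gus, Quin), (2015, Mo, Gus), (2015, Mo, Mo), (2015, Mo, Pat), (2015, Mo, Quin), (2015, Pat, Gus), (2015, Pat, Mo), (2015, Pat, Pat), (2015, Pat, Quin), (2015, Quin, Gus), (2015, Quin, Mo), (2015, Quin, Pat), (2015, Quin, Quin), (2016, Dee, Dee), (2016, Dee, Ivy), (2016, Dee, Lee), (2016, Ivy, Dee), (2016, Ivy, Ivy), (2016, Ivy, Lee), (2016, Lee, Dee), (2016, Lee, Ivy), (2016, Lee, Lee)}.
σ[aname ≠ aname2]: keep tuples satisfying aname ≠ aname2 → {(1986, Kim, Uma), (1986, Uma, Kim), (2015, Gus, Mo), (2015, Gus, Pat), (2015, Gus, Quin), (2015, Mo, Gus), (2015, Mo, Pat), (2015, Mo, Quin), (2015, Pat, Gus), (2015, Pat, Mo), (2015, Pat, Quin), (2015, Quin, Gus), (2015, Quin, Mo), (2015, Quin, Pat), (2016, Dee, Ivy), (2016, Dee, Lee), (2016, Ivy, Dee), (2016, Ivy, Lee), (2016, Lee, Dee), (2016, Lee, Ivy)}
Keep only column(s) year, aname2 (11 duplicate(s) eliminated): {(1986, Kim), (1986, Uma), (2015, Gus), (2015, Mo), (2015, Pat), (2015, Quin), (2016, Dee), (2016, Ivy), (2016, Lee)}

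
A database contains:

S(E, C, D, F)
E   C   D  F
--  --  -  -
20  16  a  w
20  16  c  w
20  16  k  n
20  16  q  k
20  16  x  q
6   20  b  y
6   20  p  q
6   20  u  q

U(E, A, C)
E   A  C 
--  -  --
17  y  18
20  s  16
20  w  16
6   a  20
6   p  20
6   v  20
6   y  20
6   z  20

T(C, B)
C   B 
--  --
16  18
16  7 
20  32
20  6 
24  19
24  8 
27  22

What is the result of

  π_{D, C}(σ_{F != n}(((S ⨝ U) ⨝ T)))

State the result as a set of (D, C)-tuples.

S ⋈ U (natural join on E, C): {(20, 16, a, w, s), (20, 16, a, w, w), (20, 16, c, w, s), (20, 16, c, w, w), (20, 16, k, n, s), (20, 16, k, n, w), (20, 16, q, k, s), (20, 16, q, k, w), (20, 16, x, q, s), (20, 16, x, q, w), (6, 20, b, y, a), (6, 20, b, y, p), (6, 20, b, y, v), (6, 20, b, y, y), (6, 20, b, y, z), (6, 20, p, q, a), (6, 20, p, q, p), (6, 20, p, q, v), (6, 20, p, q, y), (6, 20, p, q, z), (6, 20, u, q, a), (6, 20, u, q, p), (6, 20, u, q, v), (6, 20, u, q, y), (6, 20, u, q, z)}
(S ⨝ U) ⋈ T (natural join on C): {(20, 16, a, w, s, 18), (20, 16, a, w, s, 7), (20, 16, a, w, w, 18), (20, 16, a, w, w, 7), (20, 16, c, w, s, 18), (20, 16, c, w, s, 7), (20, 16, c, w, w, 18), (20, 16, c, w, w, 7), (20, 16, k, n, s, 18), (20, 16, k, n, s, 7), (20, 16, k, n, w, 18), (20, 16, k, n, w, 7), (20, 16, q, k, s, 18), (20, 16, q, k, s, 7), (20, 16, q, k, w, 18), (20, 16, q, k, w, 7), (20, 16, x, q, s, 18), (20, 16, x, q, s, 7), (20, 16, x, q, w, 18), (20, 16, x, q, w, 7), (6, 20, b, y, a, 32), (6, 20, b, y, a, 6), (6, 20, b, y, p, 32), (6, 20, b, y, p, 6), (6, 20, b, y, v, 32), (6, 20, b, y, v, 6), (6, 20, b, y, y, 32), (6, 20, b, y, y, 6), (6, 20, b, y, z, 32), (6, 20, b, y, z, 6), (6, 20, p, q, a, 32), (6, 20, p, q, a, 6), (6, 20, p, q, p, 32), (6, 20, p, q, p, 6), (6, 20, p, q, v, 32), (6, 20, p, q, v, 6), (6, 20, p, q, y, 32), (6, 20, p, q, y, 6), (6, 20, p, q, z, 32), (6, 20, p, q, z, 6), (6, 20, u, q, a, 32), (6, 20, u, q, a, 6), (6, 20, u, q, p, 32), (6, 20, u, q, p, 6), (6, 20, u, q, v, 32), (6, 20, u, q, v, 6), (6, 20, u, q, y, 32), (6, 20, u, q, y, 6), (6, 20, u, q, z, 32), (6, 20, u, q, z, 6)}
σ[F != n]: keep tuples satisfying F != n → {(20, 16, a, w, s, 18), (20, 16, a, w, s, 7), (20, 16, a, w, w, 18), (20, 16, a, w, w, 7), (20, 16, c, w, s, 18), (20, 16, c, w, s, 7), (20, 16, c, w, w, 18), (20, 16, c, w, w, 7), (20, 16, q, k, s, 18), (20, 16, q, k, s, 7), (20, 16, q, k, w, 18), (20, 16, q, k, w, 7), (20, 16, x, q, s, 18), (20, 16, x, q, s, 7), (20, 16, x, q, w, 18), (20, 16, x, q, w, 7), (6, 20, b, y, a, 32), (6, 20, b, y, a, 6), (6, 20, b, y, p, 32), (6, 20, b, y, p, 6), (6, 20, b, y, v, 32), (6, 20, b, y, v, 6), (6, 20, b, y, y, 32), (6, 20, b, y, y, 6), (6, 20, b, y, z, 32), (6, 20, b, y, z, 6), (6, 20, p, q, a, 32), (6, 20, p, q, a, 6), (6, 20, p, q, p, 32), (6, 20, p, q, p, 6), (6, 20, p, q, v, 32), (6, 20, p, q, v, 6), (6, 20, p, q, y, 32), (6, 20, p, q, y, 6), (6, 20, p, q, z, 32), (6, 20, p, q, z, 6), (6, 20, u, q, a, 32), (6, 20, u, q, a, 6), (6, 20, u, q, p, 32), (6, 20, u, q, p, 6), (6, 20, u, q, v, 32), (6, 20, u, q, v, 6), (6, 20, u, q, y, 32), (6, 20, u, q, y, 6), (6, 20, u, q, z, 32), (6, 20, u, q, z, 6)}
π[D, C]: project onto (D, C) (39 duplicate(s) eliminated) → {(a, 16), (b, 20), (c, 16), (p, 20), (q, 16), (u, 20), (x, 16)}

{(a, 16), (b, 20), (c, 16), (p, 20), (q, 16), (u, 20), (x, 16)}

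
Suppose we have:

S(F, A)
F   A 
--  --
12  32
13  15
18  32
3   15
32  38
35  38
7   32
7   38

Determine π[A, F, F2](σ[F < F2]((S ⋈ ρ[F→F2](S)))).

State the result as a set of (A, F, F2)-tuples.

{(15, 3, 13), (32, 12, 18), (32, 7, 12), (32, 7, 18), (38, 32, 35), (38, 7, 32), (38, 7, 35)}

ρ[F→F2]: schema becomes (F2, A); tuples unchanged.
S ⋈ ρ[F→F2](S) (natural join on A): {(12, 32, 12), (12, 32, 18), (12, 32, 7), (13, 15, 13), (13, 15, 3), (18, 32, 12), (18, 32, 18), (18, 32, 7), (3, 15, 13), (3, 15, 3), (32, 38, 32), (32, 38, 35), (32, 38, 7), (35, 38, 32), (35, 38, 35), (35, 38, 7), (7, 32, 12), (7, 32, 18), (7, 32, 7), (7, 38, 32), (7, 38, 35), (7, 38, 7)}
σ[F < F2]: keep tuples satisfying F < F2 → {(12, 32, 18), (3, 15, 13), (32, 38, 35), (7, 32, 12), (7, 32, 18), (7, 38, 32), (7, 38, 35)}
π_{A, F, F2} gives {(15, 3, 13), (32, 12, 18), (32, 7, 12), (32, 7, 18), (38, 32, 35), (38, 7, 32), (38, 7, 35)}.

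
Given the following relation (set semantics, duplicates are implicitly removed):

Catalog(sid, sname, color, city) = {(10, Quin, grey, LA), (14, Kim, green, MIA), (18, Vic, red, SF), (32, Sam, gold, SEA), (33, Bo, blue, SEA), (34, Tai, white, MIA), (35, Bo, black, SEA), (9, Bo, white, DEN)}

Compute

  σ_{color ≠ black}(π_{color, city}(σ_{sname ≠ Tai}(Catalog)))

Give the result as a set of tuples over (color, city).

Apply σ_{sname ≠ Tai}; surviving tuples: {(10, Quin, grey, LA), (14, Kim, green, MIA), (18, Vic, red, SF), (32, Sam, gold, SEA), (33, Bo, blue, SEA), (35, Bo, black, SEA), (9, Bo, white, DEN)}
π[color, city]: project onto (color, city) → {(black, SEA), (blue, SEA), (gold, SEA), (green, MIA), (grey, LA), (red, SF), (white, DEN)}
Apply σ_{color ≠ black}; surviving tuples: {(blue, SEA), (gold, SEA), (green, MIA), (grey, LA), (red, SF), (white, DEN)}

{(blue, SEA), (gold, SEA), (green, MIA), (grey, LA), (red, SF), (white, DEN)}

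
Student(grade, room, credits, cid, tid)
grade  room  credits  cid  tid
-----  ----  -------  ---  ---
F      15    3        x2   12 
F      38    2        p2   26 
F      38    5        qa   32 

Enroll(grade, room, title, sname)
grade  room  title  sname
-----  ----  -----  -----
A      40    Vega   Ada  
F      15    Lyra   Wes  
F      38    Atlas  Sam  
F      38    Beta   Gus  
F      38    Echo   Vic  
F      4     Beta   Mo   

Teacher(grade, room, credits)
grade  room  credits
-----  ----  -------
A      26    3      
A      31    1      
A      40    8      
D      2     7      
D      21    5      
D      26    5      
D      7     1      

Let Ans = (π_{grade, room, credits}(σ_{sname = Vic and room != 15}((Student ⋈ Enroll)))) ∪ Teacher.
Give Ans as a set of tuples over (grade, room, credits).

Joining Student and Enroll on grade, room yields {(F, 15, 3, x2, 12, Lyra, Wes), (F, 38, 2, p2, 26, Atlas, Sam), (F, 38, 2, p2, 26, Beta, Gus), (F, 38, 2, p2, 26, Echo, Vic), (F, 38, 5, qa, 32, Atlas, Sam), (F, 38, 5, qa, 32, Beta, Gus), (F, 38, 5, qa, 32, Echo, Vic)}.
σ[sname = Vic and room != 15]: keep tuples satisfying sname = Vic and room != 15 → {(F, 38, 2, p2, 26, Echo, Vic), (F, 38, 5, qa, 32, Echo, Vic)}
Projecting to grade, room, credits: {(F, 38, 2), (F, 38, 5)}
Union: {(F, 38, 2), (F, 38, 5)} with {(A, 26, 3), (A, 31, 1), (A, 40, 8), (D, 2, 7), (D, 21, 5), (D, 26, 5), (D, 7, 1)} → {(A, 26, 3), (A, 31, 1), (A, 40, 8), (D, 2, 7), (D, 21, 5), (D, 26, 5), (D, 7, 1), (F, 38, 2), (F, 38, 5)}

{(A, 26, 3), (A, 31, 1), (A, 40, 8), (D, 2, 7), (D, 21, 5), (D, 26, 5), (D, 7, 1), (F, 38, 2), (F, 38, 5)}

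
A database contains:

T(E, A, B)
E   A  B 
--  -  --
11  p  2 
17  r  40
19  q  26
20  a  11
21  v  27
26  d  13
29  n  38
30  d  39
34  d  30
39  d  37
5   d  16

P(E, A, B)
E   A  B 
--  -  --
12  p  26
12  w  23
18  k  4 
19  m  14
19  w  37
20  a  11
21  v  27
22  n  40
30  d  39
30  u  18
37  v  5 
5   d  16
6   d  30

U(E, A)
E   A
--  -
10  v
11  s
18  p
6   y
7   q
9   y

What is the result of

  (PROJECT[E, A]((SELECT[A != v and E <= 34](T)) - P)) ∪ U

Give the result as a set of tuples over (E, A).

{(10, v), (11, p), (11, s), (17, r), (18, p), (19, q), (26, d), (29, n), (34, d), (6, y), (7, q), (9, y)}

Filtering on A != v and E <= 34 leaves {(11, p, 2), (17, r, 40), (19, q, 26), (20, a, 11), (26, d, 13), (29, n, 38), (30, d, 39), (34, d, 30), (5, d, 16)}.
Taking the difference: {(11, p, 2), (17, r, 40), (19, q, 26), (26, d, 13), (29, n, 38), (34, d, 30)}
π_{E, A} gives {(11, p), (17, r), (19, q), (26, d), (29, n), (34, d)}.
Taking the union: {(10, v), (11, p), (11, s), (17, r), (18, p), (19, q), (26, d), (29, n), (34, d), (6, y), (7, q), (9, y)}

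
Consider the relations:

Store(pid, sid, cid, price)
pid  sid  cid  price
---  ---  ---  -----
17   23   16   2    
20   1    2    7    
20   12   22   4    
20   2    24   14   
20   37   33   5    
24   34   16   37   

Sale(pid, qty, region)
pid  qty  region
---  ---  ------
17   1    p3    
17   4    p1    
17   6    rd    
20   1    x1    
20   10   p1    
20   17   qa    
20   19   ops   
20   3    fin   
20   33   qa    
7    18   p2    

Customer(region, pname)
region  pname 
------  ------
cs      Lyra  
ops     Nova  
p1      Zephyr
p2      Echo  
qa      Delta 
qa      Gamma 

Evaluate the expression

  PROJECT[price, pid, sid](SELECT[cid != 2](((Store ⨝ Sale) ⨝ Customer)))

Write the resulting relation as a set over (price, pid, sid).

{(14, 20, 2), (2, 17, 23), (4, 20, 12), (5, 20, 37)}

Natural join on pid: {(17, 23, 16, 2, 1, p3), (17, 23, 16, 2, 4, p1), (17, 23, 16, 2, 6, rd), (20, 1, 2, 7, 1, x1), (20, 1, 2, 7, 10, p1), (20, 1, 2, 7, 17, qa), (20, 1, 2, 7, 19, ops), (20, 1, 2, 7, 3, fin), (20, 1, 2, 7, 33, qa), (20, 12, 22, 4, 1, x1), (20, 12, 22, 4, 10, p1), (20, 12, 22, 4, 17, qa), (20, 12, 22, 4, 19, ops), (20, 12, 22, 4, 3, fin), (20, 12, 22, 4, 33, qa), (20, 2, 24, 14, 1, x1), (20, 2, 24, 14, 10, p1), (20, 2, 24, 14, 17, qa), (20, 2, 24, 14, 19, ops), (20, 2, 24, 14, 3, fin), (20, 2, 24, 14, 33, qa), (20, 37, 33, 5, 1, x1), (20, 37, 33, 5, 10, p1), (20, 37, 33, 5, 17, qa), (20, 37, 33, 5, 19, ops), (20, 37, 33, 5, 3, fin), (20, 37, 33, 5, 33, qa)}
Natural join on region: {(17, 23, 16, 2, 4, p1, Zephyr), (20, 1, 2, 7, 10, p1, Zephyr), (20, 1, 2, 7, 17, qa, Delta), (20, 1, 2, 7, 17, qa, Gamma), (20, 1, 2, 7, 19, ops, Nova), (20, 1, 2, 7, 33, qa, Delta), (20, 1, 2, 7, 33, qa, Gamma), (20, 12, 22, 4, 10, p1, Zephyr), (20, 12, 22, 4, 17, qa, Delta), (20, 12, 22, 4, 17, qa, Gamma), (20, 12, 22, 4, 19, ops, Nova), (20, 12, 22, 4, 33, qa, Delta), (20, 12, 22, 4, 33, qa, Gamma), (20, 2, 24, 14, 10, p1, Zephyr), (20, 2, 24, 14, 17, qa, Delta), (20, 2, 24, 14, 17, qa, Gamma), (20, 2, 24, 14, 19, ops, Nova), (20, 2, 24, 14, 33, qa, Delta), (20, 2, 24, 14, 33, qa, Gamma), (20, 37, 33, 5, 10, p1, Zephyr), (20, 37, 33, 5, 17, qa, Delta), (20, 37, 33, 5, 17, qa, Gamma), (20, 37, 33, 5, 19, ops, Nova), (20, 37, 33, 5, 33, qa, Delta), (20, 37, 33, 5, 33, qa, Gamma)}
Apply σ_{cid != 2}; surviving tuples: {(17, 23, 16, 2, 4, p1, Zephyr), (20, 12, 22, 4, 10, p1, Zephyr), (20, 12, 22, 4, 17, qa, Delta), (20, 12, 22, 4, 17, qa, Gamma), (20, 12, 22, 4, 19, ops, Nova), (20, 12, 22, 4, 33, qa, Delta), (20, 12, 22, 4, 33, qa, Gamma), (20, 2, 24, 14, 10, p1, Zephyr), (20, 2, 24, 14, 17, qa, Delta), (20, 2, 24, 14, 17, qa, Gamma), (20, 2, 24, 14, 19, ops, Nova), (20, 2, 24, 14, 33, qa, Delta), (20, 2, 24, 14, 33, qa, Gamma), (20, 37, 33, 5, 10, p1, Zephyr), (20, 37, 33, 5, 17, qa, Delta), (20, 37, 33, 5, 17, qa, Gamma), (20, 37, 33, 5, 19, ops, Nova), (20, 37, 33, 5, 33, qa, Delta), (20, 37, 33, 5, 33, qa, Gamma)}
Projecting to price, pid, sid (15 duplicate(s) eliminated): {(14, 20, 2), (2, 17, 23), (4, 20, 12), (5, 20, 37)}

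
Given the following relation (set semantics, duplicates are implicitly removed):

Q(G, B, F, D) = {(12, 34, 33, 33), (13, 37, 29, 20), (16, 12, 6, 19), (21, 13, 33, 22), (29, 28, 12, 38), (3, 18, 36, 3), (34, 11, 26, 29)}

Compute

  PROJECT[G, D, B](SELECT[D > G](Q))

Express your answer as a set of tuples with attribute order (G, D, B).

Selection D > G: {(12, 34, 33, 33), (13, 37, 29, 20), (16, 12, 6, 19), (21, 13, 33, 22), (29, 28, 12, 38)}
π[G, D, B]: project onto (G, D, B) → {(12, 33, 34), (13, 20, 37), (16, 19, 12), (21, 22, 13), (29, 38, 28)}

{(12, 33, 34), (13, 20, 37), (16, 19, 12), (21, 22, 13), (29, 38, 28)}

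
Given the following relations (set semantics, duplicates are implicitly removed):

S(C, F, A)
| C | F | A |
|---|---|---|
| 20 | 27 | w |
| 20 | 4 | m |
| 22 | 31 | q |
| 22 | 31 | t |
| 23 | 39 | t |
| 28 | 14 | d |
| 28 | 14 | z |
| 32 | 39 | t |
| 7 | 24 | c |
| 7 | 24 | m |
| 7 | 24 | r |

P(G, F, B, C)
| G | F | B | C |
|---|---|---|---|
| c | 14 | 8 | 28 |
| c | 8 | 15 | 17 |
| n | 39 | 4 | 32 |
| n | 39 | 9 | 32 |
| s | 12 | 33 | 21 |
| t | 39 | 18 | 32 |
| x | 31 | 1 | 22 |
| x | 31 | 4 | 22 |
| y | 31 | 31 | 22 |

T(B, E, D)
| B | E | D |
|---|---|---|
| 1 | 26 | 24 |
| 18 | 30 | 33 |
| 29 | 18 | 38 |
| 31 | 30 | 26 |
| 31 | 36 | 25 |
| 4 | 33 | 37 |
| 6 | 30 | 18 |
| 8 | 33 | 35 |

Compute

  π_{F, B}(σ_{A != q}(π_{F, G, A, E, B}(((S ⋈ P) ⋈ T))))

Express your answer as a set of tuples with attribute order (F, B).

{(14, 8), (31, 1), (31, 31), (31, 4), (39, 18), (39, 4)}

S ⋈ P (natural join on C, F): {(22, 31, q, x, 1), (22, 31, q, x, 4), (22, 31, q, y, 31), (22, 31, t, x, 1), (22, 31, t, x, 4), (22, 31, t, y, 31), (28, 14, d, c, 8), (28, 14, z, c, 8), (32, 39, t, n, 4), (32, 39, t, n, 9), (32, 39, t, t, 18)}
(S ⋈ P) ⋈ T (natural join on B): {(22, 31, q, x, 1, 26, 24), (22, 31, q, x, 4, 33, 37), (22, 31, q, y, 31, 30, 26), (22, 31, q, y, 31, 36, 25), (22, 31, t, x, 1, 26, 24), (22, 31, t, x, 4, 33, 37), (22, 31, t, y, 31, 30, 26), (22, 31, t, y, 31, 36, 25), (28, 14, d, c, 8, 33, 35), (28, 14, z, c, 8, 33, 35), (32, 39, t, n, 4, 33, 37), (32, 39, t, t, 18, 30, 33)}
Projecting to F, G, A, E, B: {(14, c, d, 33, 8), (14, c, z, 33, 8), (31, x, q, 26, 1), (31, x, q, 33, 4), (31, x, t, 26, 1), (31, x, t, 33, 4), (31, y, q, 30, 31), (31, y, q, 36, 31), (31, y, t, 30, 31), (31, y, t, 36, 31), (39, n, t, 33, 4), (39, t, t, 30, 18)}
σ[A != q]: keep tuples satisfying A != q → {(14, c, d, 33, 8), (14, c, z, 33, 8), (31, x, t, 26, 1), (31, x, t, 33, 4), (31, y, t, 30, 31), (31, y, t, 36, 31), (39, n, t, 33, 4), (39, t, t, 30, 18)}
Projecting to F, B (2 duplicate(s) eliminated): {(14, 8), (31, 1), (31, 31), (31, 4), (39, 18), (39, 4)}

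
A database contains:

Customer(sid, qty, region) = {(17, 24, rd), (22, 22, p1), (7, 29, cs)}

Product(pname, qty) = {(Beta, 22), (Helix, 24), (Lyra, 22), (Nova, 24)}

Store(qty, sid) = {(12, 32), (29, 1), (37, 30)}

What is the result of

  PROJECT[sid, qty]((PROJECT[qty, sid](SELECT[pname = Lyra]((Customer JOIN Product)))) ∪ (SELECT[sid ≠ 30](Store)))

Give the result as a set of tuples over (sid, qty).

Joining Customer and Product on qty yields {(17, 24, rd, Helix), (17, 24, rd, Nova), (22, 22, p1, Beta), (22, 22, p1, Lyra)}.
Selection pname = Lyra: {(22, 22, p1, Lyra)}
π[qty, sid]: project onto (qty, sid) → {(22, 22)}
Selection sid ≠ 30: {(12, 32), (29, 1)}
Union: {(22, 22)} with {(12, 32), (29, 1)} → {(12, 32), (22, 22), (29, 1)}
π[sid, qty]: project onto (sid, qty) → {(1, 29), (22, 22), (32, 12)}

{(1, 29), (22, 22), (32, 12)}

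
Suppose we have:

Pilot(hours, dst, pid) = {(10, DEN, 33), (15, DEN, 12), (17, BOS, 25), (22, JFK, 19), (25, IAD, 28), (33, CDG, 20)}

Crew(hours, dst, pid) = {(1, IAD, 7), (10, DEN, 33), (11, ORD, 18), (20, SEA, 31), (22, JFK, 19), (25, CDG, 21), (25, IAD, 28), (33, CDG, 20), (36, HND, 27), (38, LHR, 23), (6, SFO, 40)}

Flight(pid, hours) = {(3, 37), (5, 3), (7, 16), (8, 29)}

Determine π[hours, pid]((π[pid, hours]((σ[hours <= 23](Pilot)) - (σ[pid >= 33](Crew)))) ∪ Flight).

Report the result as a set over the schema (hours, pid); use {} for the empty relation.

{(15, 12), (16, 7), (17, 25), (22, 19), (29, 8), (3, 5), (37, 3)}

σ[hours <= 23]: keep tuples satisfying hours <= 23 → {(10, DEN, 33), (15, DEN, 12), (17, BOS, 25), (22, JFK, 19)}
σ[pid >= 33]: keep tuples satisfying pid >= 33 → {(10, DEN, 33), (6, SFO, 40)}
Set difference of the two operands is {(15, DEN, 12), (17, BOS, 25), (22, JFK, 19)}.
π[pid, hours]: project onto (pid, hours) → {(12, 15), (19, 22), (25, 17)}
Set union of the two operands is {(12, 15), (19, 22), (25, 17), (3, 37), (5, 3), (7, 16), (8, 29)}.
π[hours, pid]: project onto (hours, pid) → {(15, 12), (16, 7), (17, 25), (22, 19), (29, 8), (3, 5), (37, 3)}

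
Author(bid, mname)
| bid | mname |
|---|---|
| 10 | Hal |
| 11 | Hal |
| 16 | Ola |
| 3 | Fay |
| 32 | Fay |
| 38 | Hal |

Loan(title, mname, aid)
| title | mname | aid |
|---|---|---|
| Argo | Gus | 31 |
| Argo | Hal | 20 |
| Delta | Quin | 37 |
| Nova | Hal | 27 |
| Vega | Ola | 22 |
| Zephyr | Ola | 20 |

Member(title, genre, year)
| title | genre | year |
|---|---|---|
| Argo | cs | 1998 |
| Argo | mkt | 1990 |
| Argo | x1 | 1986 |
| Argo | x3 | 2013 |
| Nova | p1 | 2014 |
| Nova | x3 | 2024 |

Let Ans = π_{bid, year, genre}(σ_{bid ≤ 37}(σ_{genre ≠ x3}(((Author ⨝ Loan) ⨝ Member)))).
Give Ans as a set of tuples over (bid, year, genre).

{(10, 1986, x1), (10, 1990, mkt), (10, 1998, cs), (10, 2014, p1), (11, 1986, x1), (11, 1990, mkt), (11, 1998, cs), (11, 2014, p1)}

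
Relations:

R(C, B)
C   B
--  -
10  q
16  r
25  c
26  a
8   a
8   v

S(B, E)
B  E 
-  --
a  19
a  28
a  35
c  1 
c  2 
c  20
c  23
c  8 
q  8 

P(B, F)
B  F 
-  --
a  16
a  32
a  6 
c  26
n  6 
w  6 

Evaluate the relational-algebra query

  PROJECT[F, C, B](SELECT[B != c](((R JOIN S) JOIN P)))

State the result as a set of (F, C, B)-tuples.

{(16, 26, a), (16, 8, a), (32, 26, a), (32, 8, a), (6, 26, a), (6, 8, a)}

R ⋈ S (natural join on B): {(10, q, 8), (25, c, 1), (25, c, 2), (25, c, 20), (25, c, 23), (25, c, 8), (26, a, 19), (26, a, 28), (26, a, 35), (8, a, 19), (8, a, 28), (8, a, 35)}
(R JOIN S) ⋈ P (natural join on B): {(25, c, 1, 26), (25, c, 2, 26), (25, c, 20, 26), (25, c, 23, 26), (25, c, 8, 26), (26, a, 19, 16), (26, a, 19, 32), (26, a, 19, 6), (26, a, 28, 16), (26, a, 28, 32), (26, a, 28, 6), (26, a, 35, 16), (26, a, 35, 32), (26, a, 35, 6), (8, a, 19, 16), (8, a, 19, 32), (8, a, 19, 6), (8, a, 28, 16), (8, a, 28, 32), (8, a, 28, 6), (8, a, 35, 16), (8, a, 35, 32), (8, a, 35, 6)}
σ[B != c]: keep tuples satisfying B != c → {(26, a, 19, 16), (26, a, 19, 32), (26, a, 19, 6), (26, a, 28, 16), (26, a, 28, 32), (26, a, 28, 6), (26, a, 35, 16), (26, a, 35, 32), (26, a, 35, 6), (8, a, 19, 16), (8, a, 19, 32), (8, a, 19, 6), (8, a, 28, 16), (8, a, 28, 32), (8, a, 28, 6), (8, a, 35, 16), (8, a, 35, 32), (8, a, 35, 6)}
π_{F, C, B} gives {(16, 26, a), (16, 8, a), (32, 26, a), (32, 8, a), (6, 26, a), (6, 8, a)} (12 duplicate(s) eliminated).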